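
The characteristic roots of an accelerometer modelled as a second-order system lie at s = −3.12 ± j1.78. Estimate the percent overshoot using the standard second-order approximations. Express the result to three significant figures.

%OS ≈ 0.406%

|pole| = ω_n = √(3.12² + 1.78²) = 3.59 rad/s; ζ = cos θ = σ/ω_n = 0.869.
Overshoot: exp(−π·0.869/√(1−0.869²)) = 0.00406, i.e. 0.406%.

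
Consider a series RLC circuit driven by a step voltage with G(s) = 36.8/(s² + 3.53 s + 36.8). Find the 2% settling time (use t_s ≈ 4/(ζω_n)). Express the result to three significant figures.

t_s ≈ 2.27 s

ω_n = √36.8 = 6.07 rad/s; ζ = 3.53/(2·6.07) = 0.291.
t_s ≈ 4/(ζω_n) = 4/(0.291·6.07) = 2.27 s.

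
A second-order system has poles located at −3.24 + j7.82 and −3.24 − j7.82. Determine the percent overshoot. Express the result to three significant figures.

%OS ≈ 27.2%

The poles are at −σ ± jω_d with σ = 3.24 and ω_d = 7.82, so ω_n = √(σ²+ω_d²) = 8.46 rad/s and ζ = σ/ω_n = 0.383.
%OS = 100·exp(−πζ/√(1−ζ²)) = 27.2%.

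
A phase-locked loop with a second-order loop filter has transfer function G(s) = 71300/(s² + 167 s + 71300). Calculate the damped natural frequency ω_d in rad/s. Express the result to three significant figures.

ω_d ≈ 254 rad/s

ω_n = √71300 = 267 rad/s; ζ = 167/(2·267) = 0.313.
ω_d = ω_n√(1−ζ²) = 254 rad/s.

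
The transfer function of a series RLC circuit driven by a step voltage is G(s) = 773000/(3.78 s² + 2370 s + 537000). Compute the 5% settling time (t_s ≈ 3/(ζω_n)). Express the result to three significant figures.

t_s ≈ 0.00957 s

Dividing through by 3.78: denominator becomes s² + 627.0 s + 142100.
So ω_n = √142100 = 377 rad/s and ζ = 627.0/(2·377) = 0.832.
t_s ≈ 3/(ζω_n) = 0.00957 s.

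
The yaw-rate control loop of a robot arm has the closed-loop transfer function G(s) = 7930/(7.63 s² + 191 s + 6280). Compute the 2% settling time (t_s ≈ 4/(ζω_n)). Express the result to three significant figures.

t_s ≈ 0.320 s

Dividing through by 7.63: denominator becomes s² + 25.03 s + 823.1.
So ω_n = √823.1 = 28.7 rad/s and ζ = 25.03/(2·28.7) = 0.436.
t_s ≈ 4/(ζω_n) = 0.320 s.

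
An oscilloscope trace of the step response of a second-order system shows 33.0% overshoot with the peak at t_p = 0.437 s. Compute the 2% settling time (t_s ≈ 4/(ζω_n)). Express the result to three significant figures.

From the overshoot, ζ = −ln(OS)/√(π²+ln²(OS)) = 0.333.
From t_p = π/ω_d, ω_d = π/0.437 = 7.19 rad/s, so ω_n = ω_d/√(1−ζ²) = 7.62 rad/s.
t_s ≈ 4/(ζω_n) = 4/(0.333·7.62) = 1.58 s.

t_s ≈ 1.58 s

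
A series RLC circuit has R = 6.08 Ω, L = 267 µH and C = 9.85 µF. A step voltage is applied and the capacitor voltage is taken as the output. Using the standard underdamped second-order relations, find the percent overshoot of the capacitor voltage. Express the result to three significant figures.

For a series RLC circuit (capacitor voltage as output), ω_n = 1/√(LC) = 1/√(267 µH · 9.85 µF) = 19500 rad/s.
ζ = (R/2)·√(C/L) = (6.08/2)·√(9.85 µF/267 µH) = 0.584.
Overshoot: exp(−π·0.584/√(1−0.584²)) = 0.104, i.e. 10.4%.

%OS ≈ 10.4%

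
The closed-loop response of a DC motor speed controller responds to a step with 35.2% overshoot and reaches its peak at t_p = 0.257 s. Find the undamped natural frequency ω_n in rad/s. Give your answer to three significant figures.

ω_n ≈ 12.9 rad/s

ζ from %OS: ζ = |ln 0.352|/√(π²+ln²0.352) = 0.315.
From t_p = π/ω_d, ω_d = π/0.257 = 12.2 rad/s, so ω_n = ω_d/√(1−ζ²) = 12.9 rad/s.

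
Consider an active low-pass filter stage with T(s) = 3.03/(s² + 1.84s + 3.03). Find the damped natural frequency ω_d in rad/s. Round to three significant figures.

ω_d ≈ 1.48 rad/s

Comparing the denominator to s² + 2ζω_n s + ω_n²: ω_n = √3.03 = 1.74 rad/s, and 2ζω_n = 1.84 so ζ = 1.84/(2·1.74) = 0.529.
ω_d = 1.74·√(1 − 0.529²) = 1.48 rad/s.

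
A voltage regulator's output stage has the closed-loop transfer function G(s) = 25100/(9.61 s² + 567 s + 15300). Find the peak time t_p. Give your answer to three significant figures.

t_p ≈ 0.117 s

Dividing through by 9.61: denominator becomes s² + 59.00 s + 1592.
So ω_n = √1592 = 39.9 rad/s and ζ = 59.00/(2·39.9) = 0.739.
ω_d = ω_n√(1−ζ²) = 26.9 rad/s. t_p = π/ω_d = 0.117 s.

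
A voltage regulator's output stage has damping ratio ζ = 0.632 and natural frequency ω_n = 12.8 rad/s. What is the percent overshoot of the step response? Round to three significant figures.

%OS ≈ 7.71%

For an underdamped second-order system, %OS = 100·exp(−πζ/√(1−ζ²)).
πζ/√(1−ζ²) = π·0.632/√(1−0.399) = 2.562, so %OS = 100·e^(−2.562) = 7.71%.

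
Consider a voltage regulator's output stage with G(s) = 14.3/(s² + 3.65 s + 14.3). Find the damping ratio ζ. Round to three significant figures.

ζ ≈ 0.483

Matching coefficients with s² + 2ζω_n s + ω_n² gives ω_n² = 14.3 ⇒ ω_n = 3.78 rad/s, and ζ = 3.65/(2ω_n) = 0.483.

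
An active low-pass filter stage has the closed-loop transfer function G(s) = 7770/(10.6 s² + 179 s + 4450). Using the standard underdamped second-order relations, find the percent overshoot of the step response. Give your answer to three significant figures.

Dividing through by 10.6: denominator becomes s² + 16.89 s + 419.8.
So ω_n = √419.8 = 20.5 rad/s and ζ = 16.89/(2·20.5) = 0.412.
%OS = 100·exp(−πζ/√(1−ζ²)) = 24.2%.

%OS ≈ 24.2%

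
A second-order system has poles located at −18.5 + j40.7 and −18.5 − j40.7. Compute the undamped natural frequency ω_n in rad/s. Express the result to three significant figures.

The poles are at −σ ± jω_d with σ = 18.5 and ω_d = 40.7, so ω_n = √(σ²+ω_d²) = 44.7 rad/s and ζ = σ/ω_n = 0.414.

ω_n ≈ 44.7 rad/s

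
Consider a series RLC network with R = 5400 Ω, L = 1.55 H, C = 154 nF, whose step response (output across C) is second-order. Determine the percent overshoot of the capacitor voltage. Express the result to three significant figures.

%OS ≈ 0.615%

For a series RLC circuit (capacitor voltage as output), ω_n = 1/√(LC) = 1/√(1.55 H · 154 nF) = 2050 rad/s.
ζ = (R/2)·√(C/L) = (5400/2)·√(154 nF/1.55 H) = 0.851.
%OS = 100·exp(−πζ/√(1−ζ²)) = 0.615%.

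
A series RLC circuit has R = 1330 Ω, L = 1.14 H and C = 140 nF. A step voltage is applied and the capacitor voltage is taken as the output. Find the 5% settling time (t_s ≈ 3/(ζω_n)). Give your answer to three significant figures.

For a series RLC circuit (capacitor voltage as output), ω_n = 1/√(LC) = 1/√(1.14 H · 140 nF) = 2500 rad/s.
ζ = (R/2)·√(C/L) = (1330/2)·√(140 nF/1.14 H) = 0.233.
t_s ≈ 3/(ζω_n) = 0.00514 s.

t_s ≈ 0.00514 s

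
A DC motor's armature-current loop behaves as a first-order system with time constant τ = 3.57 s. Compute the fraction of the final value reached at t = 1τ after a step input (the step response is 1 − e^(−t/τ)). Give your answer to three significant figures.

y/y_∞ ≈ 0.632

y(t)/y_∞ = 1 − e^(−t/τ) = 1 − e^(−1) = 1 − e^(−1.00) = 0.632.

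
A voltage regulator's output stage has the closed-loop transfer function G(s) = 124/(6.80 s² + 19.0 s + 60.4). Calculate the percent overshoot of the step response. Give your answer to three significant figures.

Dividing through by 6.80: denominator becomes s² + 2.794 s + 8.882.
So ω_n = √8.882 = 2.98 rad/s and ζ = 2.794/(2·2.98) = 0.469.
Overshoot: exp(−π·0.469/√(1−0.469²)) = 0.189, i.e. 18.9%.

%OS ≈ 18.9%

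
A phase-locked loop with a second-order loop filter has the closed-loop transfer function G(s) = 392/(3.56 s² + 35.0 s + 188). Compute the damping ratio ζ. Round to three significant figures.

Dividing through by 3.56: denominator becomes s² + 9.831 s + 52.81.
So ω_n = √52.81 = 7.27 rad/s and ζ = 9.831/(2·7.27) = 0.676.

ζ ≈ 0.676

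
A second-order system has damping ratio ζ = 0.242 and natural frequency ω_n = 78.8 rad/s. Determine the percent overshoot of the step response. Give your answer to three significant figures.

%OS ≈ 45.7%

For an underdamped second-order system, %OS = 100·exp(−πζ/√(1−ζ²)).
πζ/√(1−ζ²) = π·0.242/√(1−0.0586) = 0.7836, so %OS = 100·e^(−0.7836) = 45.7%.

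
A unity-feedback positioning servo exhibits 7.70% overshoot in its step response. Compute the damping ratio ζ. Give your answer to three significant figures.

ζ ≈ 0.632

Inverting the overshoot relation: ζ = |ln 0.0770|/√(π² + ln²0.0770) = 0.632.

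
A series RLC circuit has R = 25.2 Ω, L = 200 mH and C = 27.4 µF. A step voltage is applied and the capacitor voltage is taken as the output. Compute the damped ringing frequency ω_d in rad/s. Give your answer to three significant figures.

For a series RLC circuit (capacitor voltage as output), ω_n = 1/√(LC) = 1/√(200 mH · 27.4 µF) = 427 rad/s.
ζ = (R/2)·√(C/L) = (25.2/2)·√(27.4 µF/200 mH) = 0.147.
ω_d = 427·√(1 − 0.147²) = 423 rad/s.

ω_d ≈ 423 rad/s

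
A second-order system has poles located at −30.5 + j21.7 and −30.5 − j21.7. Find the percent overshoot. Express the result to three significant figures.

%OS ≈ 1.21%

The poles are at −σ ± jω_d with σ = 30.5 and ω_d = 21.7, so ω_n = √(σ²+ω_d²) = 37.4 rad/s and ζ = σ/ω_n = 0.815.
Overshoot: exp(−π·0.815/√(1−0.815²)) = 0.0121, i.e. 1.21%.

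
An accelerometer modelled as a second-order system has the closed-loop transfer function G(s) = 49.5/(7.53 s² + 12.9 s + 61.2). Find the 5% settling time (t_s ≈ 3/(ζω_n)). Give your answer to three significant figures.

t_s ≈ 3.50 s

Dividing through by 7.53: denominator becomes s² + 1.713 s + 8.127.
So ω_n = √8.127 = 2.85 rad/s and ζ = 1.713/(2·2.85) = 0.300.
t_s ≈ 3/(ζω_n) = 3.50 s.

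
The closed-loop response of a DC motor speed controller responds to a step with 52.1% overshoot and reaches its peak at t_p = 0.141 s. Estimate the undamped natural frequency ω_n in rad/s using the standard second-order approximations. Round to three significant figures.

The overshoot fixes ζ = −ln(OS)/√(π²+ln²(OS)) = 0.203.
t_p = π/ω_d ⇒ ω_d = 22.3 rad/s; then ω_n = ω_d/√(1−ζ²) = 22.8 rad/s.

ω_n ≈ 22.8 rad/s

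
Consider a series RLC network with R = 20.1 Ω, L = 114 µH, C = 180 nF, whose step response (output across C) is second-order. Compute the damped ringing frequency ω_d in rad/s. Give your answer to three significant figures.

For a series RLC circuit (capacitor voltage as output), ω_n = 1/√(LC) = 1/√(114 µH · 180 nF) = 221000 rad/s.
ζ = (R/2)·√(C/L) = (20.1/2)·√(180 nF/114 µH) = 0.399.
ω_d = ω_n√(1−ζ²) = 202000 rad/s.

ω_d ≈ 202000 rad/s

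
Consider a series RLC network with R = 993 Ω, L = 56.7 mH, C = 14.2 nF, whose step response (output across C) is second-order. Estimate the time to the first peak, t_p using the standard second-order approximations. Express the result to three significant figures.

For a series RLC circuit (capacitor voltage as output), ω_n = 1/√(LC) = 1/√(56.7 mH · 14.2 nF) = 35200 rad/s.
ζ = (R/2)·√(C/L) = (993/2)·√(14.2 nF/56.7 mH) = 0.248.
ω_d = 35200·√(1 − 0.248²) = 34100 rad/s. t_p = π/ω_d = 0.0000920 s.

t_p ≈ 0.0000920 s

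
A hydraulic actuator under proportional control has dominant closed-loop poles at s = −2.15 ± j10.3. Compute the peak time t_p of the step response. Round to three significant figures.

t_p = π/ω_d with ω_d = 10.3 (the imaginary part), so t_p = 0.305 s.

t_p ≈ 0.305 s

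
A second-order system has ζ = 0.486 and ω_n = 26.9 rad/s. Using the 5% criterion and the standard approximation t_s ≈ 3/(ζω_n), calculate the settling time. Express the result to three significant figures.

t_s ≈ 0.229 s

t_s ≈ 3/(ζω_n) = 3/(0.486 × 26.9) = 0.229 s.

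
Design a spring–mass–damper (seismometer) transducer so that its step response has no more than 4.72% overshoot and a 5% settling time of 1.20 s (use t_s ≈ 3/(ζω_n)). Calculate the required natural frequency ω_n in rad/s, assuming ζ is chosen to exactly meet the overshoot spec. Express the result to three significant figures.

ω_n ≈ 3.59 rad/s

From %OS = 100·exp(−πζ/√(1−ζ²)), invert to get ζ = −ln(OS)/√(π² + ln²(OS)) with OS = 0.0472.
−ln 0.0472 = 3.053, so ζ = 3.053/√(π² + 9.323) = 0.697.
From t_s ≈ 3/(ζω_n): ω_n = 3/(ζ·t_s) = 3/(0.697·1.20) = 3.59 rad/s.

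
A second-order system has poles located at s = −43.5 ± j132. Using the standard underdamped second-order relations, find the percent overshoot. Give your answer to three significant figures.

The poles are at −σ ± jω_d with σ = 43.5 and ω_d = 132, so ω_n = √(σ²+ω_d²) = 139 rad/s and ζ = σ/ω_n = 0.313.
%OS = 100·exp(−πζ/√(1−ζ²)) = 35.5%.

%OS ≈ 35.5%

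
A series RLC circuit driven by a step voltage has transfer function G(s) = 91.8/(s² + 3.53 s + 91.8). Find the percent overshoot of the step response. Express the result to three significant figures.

%OS ≈ 55.5%

Comparing the denominator to s² + 2ζω_n s + ω_n²: ω_n = √91.8 = 9.58 rad/s, and 2ζω_n = 3.53 so ζ = 3.53/(2·9.58) = 0.184.
%OS = 100·exp(−πζ/√(1−ζ²)) = 55.5%.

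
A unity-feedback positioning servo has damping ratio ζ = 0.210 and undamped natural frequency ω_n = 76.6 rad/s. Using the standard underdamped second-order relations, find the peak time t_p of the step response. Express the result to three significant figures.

The damped frequency is ω_d = ω_n√(1−ζ²) = 76.6·√(1−0.0441) = 74.9 rad/s.
Peak time t_p = π/ω_d = π/74.9 = 0.0419 s.

t_p ≈ 0.0419 s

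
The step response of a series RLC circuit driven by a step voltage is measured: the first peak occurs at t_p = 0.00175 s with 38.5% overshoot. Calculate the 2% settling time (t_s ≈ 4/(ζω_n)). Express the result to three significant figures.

The overshoot fixes ζ = −ln(OS)/√(π²+ln²(OS)) = 0.291.
From t_p = π/ω_d, ω_d = π/0.00175 = 1800 rad/s, so ω_n = ω_d/√(1−ζ²) = 1880 rad/s.
t_s ≈ 4/(ζω_n) = 4/(0.291·1880) = 0.00733 s.

t_s ≈ 0.00733 s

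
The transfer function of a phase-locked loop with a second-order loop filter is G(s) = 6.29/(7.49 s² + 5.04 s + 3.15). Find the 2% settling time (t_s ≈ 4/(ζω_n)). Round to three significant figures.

Dividing through by 7.49: denominator becomes s² + 0.6729 s + 0.4206.
So ω_n = √0.4206 = 0.649 rad/s and ζ = 0.6729/(2·0.649) = 0.519.
t_s ≈ 4/(ζω_n) = 11.9 s.

t_s ≈ 11.9 s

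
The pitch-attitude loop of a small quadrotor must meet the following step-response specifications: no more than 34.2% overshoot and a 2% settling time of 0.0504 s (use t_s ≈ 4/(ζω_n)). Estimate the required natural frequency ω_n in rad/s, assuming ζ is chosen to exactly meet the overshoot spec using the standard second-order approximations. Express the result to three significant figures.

From %OS = 100·exp(−πζ/√(1−ζ²)), invert to get ζ = −ln(OS)/√(π² + ln²(OS)) with OS = 0.342.
−ln 0.342 = 1.073, so ζ = 1.073/√(π² + 1.151) = 0.323.
From t_s ≈ 4/(ζω_n): ω_n = 4/(ζ·t_s) = 4/(0.323·0.0504) = 246 rad/s.

ω_n ≈ 246 rad/s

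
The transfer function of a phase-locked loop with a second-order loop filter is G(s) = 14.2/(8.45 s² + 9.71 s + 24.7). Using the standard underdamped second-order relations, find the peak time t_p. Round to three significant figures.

t_p ≈ 1.95 s

Dividing through by 8.45: denominator becomes s² + 1.149 s + 2.923.
So ω_n = √2.923 = 1.71 rad/s and ζ = 1.149/(2·1.71) = 0.336.
ω_d = 1.71·√(1 − 0.336²) = 1.61 rad/s. t_p = π/ω_d = 1.95 s.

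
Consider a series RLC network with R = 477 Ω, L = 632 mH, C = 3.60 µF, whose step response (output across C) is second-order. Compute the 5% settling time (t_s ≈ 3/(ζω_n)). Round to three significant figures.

For a series RLC circuit (capacitor voltage as output), ω_n = 1/√(LC) = 1/√(632 mH · 3.60 µF) = 663 rad/s.
ζ = (R/2)·√(C/L) = (477/2)·√(3.60 µF/632 mH) = 0.569.
t_s ≈ 3/(ζω_n) = 0.00795 s.

t_s ≈ 0.00795 s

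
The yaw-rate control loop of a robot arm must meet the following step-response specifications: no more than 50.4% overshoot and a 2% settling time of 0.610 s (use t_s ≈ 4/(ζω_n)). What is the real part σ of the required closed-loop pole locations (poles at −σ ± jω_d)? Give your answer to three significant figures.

The settling-time spec alone fixes σ = ζω_n = 4/t_s = 4/0.610 = 6.56.
(Overshoot then fixes ζ = 0.213 and hence ω_d = σ·√(1−ζ²)/ζ = 30.1 rad/s.)

σ ≈ 6.56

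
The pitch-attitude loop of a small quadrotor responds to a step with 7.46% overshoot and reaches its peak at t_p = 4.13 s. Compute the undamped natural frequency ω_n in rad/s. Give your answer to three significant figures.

ζ from %OS: ζ = |ln 0.0746|/√(π²+ln²0.0746) = 0.637.
From t_p = π/ω_d, ω_d = π/4.13 = 0.761 rad/s, so ω_n = ω_d/√(1−ζ²) = 0.987 rad/s.

ω_n ≈ 0.987 rad/s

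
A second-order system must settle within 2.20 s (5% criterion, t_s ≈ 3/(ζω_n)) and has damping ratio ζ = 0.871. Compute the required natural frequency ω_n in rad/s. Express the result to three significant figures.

ω_n ≈ 1.57 rad/s

Rearranging t_s ≈ 3/(ζω_n) gives ω_n = 3/(ζ·t_s) = 3/(0.871 × 2.20) = 1.57 rad/s.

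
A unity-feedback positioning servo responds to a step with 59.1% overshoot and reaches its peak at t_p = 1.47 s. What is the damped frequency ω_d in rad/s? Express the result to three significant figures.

ω_d ≈ 2.14 rad/s

t_p = π/ω_d, so ω_d = π/1.47 = 2.14 rad/s.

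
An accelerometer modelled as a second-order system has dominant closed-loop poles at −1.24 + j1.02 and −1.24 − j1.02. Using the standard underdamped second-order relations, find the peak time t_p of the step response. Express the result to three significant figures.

t_p ≈ 3.08 s

t_p = π/ω_d with ω_d = 1.02 (the imaginary part), so t_p = 3.08 s.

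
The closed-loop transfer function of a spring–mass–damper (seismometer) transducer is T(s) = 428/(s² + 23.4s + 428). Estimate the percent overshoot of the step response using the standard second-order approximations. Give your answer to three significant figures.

ω_n = √428 = 20.7 rad/s; ζ = 23.4/(2·20.7) = 0.566.
%OS = 100 e^{−πζ/√(1−ζ²)} with ζ = 0.566 gives 11.6%.

%OS ≈ 11.6%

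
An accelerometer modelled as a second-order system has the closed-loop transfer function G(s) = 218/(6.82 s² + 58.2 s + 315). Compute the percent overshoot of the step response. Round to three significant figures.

%OS ≈ 7.93%

Dividing through by 6.82: denominator becomes s² + 8.534 s + 46.19.
So ω_n = √46.19 = 6.80 rad/s and ζ = 8.534/(2·6.80) = 0.628.
%OS = 100·exp(−πζ/√(1−ζ²)) = 7.93%.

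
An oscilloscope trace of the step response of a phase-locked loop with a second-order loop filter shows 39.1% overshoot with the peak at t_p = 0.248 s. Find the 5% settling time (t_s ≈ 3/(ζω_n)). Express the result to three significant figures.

t_s ≈ 0.792 s

From the overshoot, ζ = −ln(OS)/√(π²+ln²(OS)) = 0.286.
From t_p = π/ω_d, ω_d = π/0.248 = 12.7 rad/s, so ω_n = ω_d/√(1−ζ²) = 13.2 rad/s.
t_s ≈ 3/(ζω_n) = 3/(0.286·13.2) = 0.792 s.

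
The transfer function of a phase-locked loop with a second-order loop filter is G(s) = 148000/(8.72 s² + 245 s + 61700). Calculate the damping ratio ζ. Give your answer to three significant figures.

ζ ≈ 0.167

Dividing through by 8.72: denominator becomes s² + 28.10 s + 7076.
So ω_n = √7076 = 84.1 rad/s and ζ = 28.10/(2·84.1) = 0.167.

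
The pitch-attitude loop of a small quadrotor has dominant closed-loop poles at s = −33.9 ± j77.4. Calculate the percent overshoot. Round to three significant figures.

%OS ≈ 25.3%

With σ = 33.9, ω_d = 77.4: ω_n = √(σ²+ω_d²) = 84.5 rad/s, ζ = σ/ω_n = 0.401.
%OS = 100·exp(−πζ/√(1−ζ²)) = 25.3%.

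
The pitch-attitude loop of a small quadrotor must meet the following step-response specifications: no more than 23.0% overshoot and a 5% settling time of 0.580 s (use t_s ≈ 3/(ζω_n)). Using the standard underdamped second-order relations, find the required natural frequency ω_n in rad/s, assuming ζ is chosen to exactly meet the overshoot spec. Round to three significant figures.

ω_n ≈ 12.2 rad/s

Inverting the overshoot relation: ζ = |ln 0.230|/√(π² + ln²0.230) = 0.424.
From t_s ≈ 3/(ζω_n): ω_n = 3/(ζ·t_s) = 3/(0.424·0.580) = 12.2 rad/s.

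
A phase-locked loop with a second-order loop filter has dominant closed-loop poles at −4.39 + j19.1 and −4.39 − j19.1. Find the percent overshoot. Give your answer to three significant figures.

%OS ≈ 48.6%

The poles are at −σ ± jω_d with σ = 4.39 and ω_d = 19.1, so ω_n = √(σ²+ω_d²) = 19.6 rad/s and ζ = σ/ω_n = 0.224.
%OS = 100·exp(−πζ/√(1−ζ²)) = 48.6%.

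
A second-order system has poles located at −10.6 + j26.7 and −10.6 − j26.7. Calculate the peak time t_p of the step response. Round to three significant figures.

t_p ≈ 0.118 s

t_p = π/ω_d with ω_d = 26.7 (the imaginary part), so t_p = 0.118 s.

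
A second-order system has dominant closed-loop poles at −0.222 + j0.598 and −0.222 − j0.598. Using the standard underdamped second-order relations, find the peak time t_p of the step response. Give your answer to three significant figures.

t_p ≈ 5.25 s

t_p = π/ω_d with ω_d = 0.598 (the imaginary part), so t_p = 5.25 s.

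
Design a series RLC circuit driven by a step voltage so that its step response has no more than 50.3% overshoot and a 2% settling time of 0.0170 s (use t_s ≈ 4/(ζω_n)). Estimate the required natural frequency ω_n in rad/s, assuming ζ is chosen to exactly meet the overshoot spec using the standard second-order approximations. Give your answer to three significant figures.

ω_n ≈ 1100 rad/s

ζ = −ln(OS)/√(π² + (ln OS)²). With OS = 0.503, ln OS = −0.6872 and ζ = 0.6872/3.216 = 0.214.
Then ω_n = 4/(ζ t_s) = 4/(0.214 × 0.0170) = 1100 rad/s.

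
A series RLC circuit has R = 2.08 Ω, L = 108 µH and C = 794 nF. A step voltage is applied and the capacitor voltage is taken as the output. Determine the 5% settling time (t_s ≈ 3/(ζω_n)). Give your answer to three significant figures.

For a series RLC circuit (capacitor voltage as output), ω_n = 1/√(LC) = 1/√(108 µH · 794 nF) = 108000 rad/s.
ζ = (R/2)·√(C/L) = (2.08/2)·√(794 nF/108 µH) = 0.0892.
t_s ≈ 3/(ζω_n) = 0.000312 s.

t_s ≈ 0.000312 s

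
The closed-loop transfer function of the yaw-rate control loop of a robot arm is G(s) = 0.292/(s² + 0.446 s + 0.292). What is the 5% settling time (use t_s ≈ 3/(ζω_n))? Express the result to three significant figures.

Matching coefficients with s² + 2ζω_n s + ω_n² gives ω_n² = 0.292 ⇒ ω_n = 0.540 rad/s, and ζ = 0.446/(2ω_n) = 0.413.
t_s ≈ 3/(ζω_n) = 3/(0.413·0.540) = 13.5 s.

t_s ≈ 13.5 s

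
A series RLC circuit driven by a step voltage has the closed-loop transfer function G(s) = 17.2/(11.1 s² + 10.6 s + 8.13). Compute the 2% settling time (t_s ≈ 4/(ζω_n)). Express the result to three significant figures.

t_s ≈ 8.38 s

Dividing through by 11.1: denominator becomes s² + 0.9550 s + 0.7324.
So ω_n = √0.7324 = 0.856 rad/s and ζ = 0.9550/(2·0.856) = 0.558.
t_s ≈ 4/(ζω_n) = 8.38 s.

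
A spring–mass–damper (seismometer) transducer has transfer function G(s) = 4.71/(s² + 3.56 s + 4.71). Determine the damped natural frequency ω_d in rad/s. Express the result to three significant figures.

ω_n = √4.71 = 2.17 rad/s; ζ = 3.56/(2·2.17) = 0.820.
ω_d = ω_n√(1−ζ²) = 1.24 rad/s.

ω_d ≈ 1.24 rad/s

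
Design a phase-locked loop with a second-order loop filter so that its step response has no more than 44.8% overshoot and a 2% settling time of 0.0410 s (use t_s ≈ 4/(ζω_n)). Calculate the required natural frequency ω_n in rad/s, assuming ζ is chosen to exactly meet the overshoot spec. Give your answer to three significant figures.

Inverting the overshoot relation: ζ = |ln 0.448|/√(π² + ln²0.448) = 0.248.
From t_s ≈ 4/(ζω_n): ω_n = 4/(ζ·t_s) = 4/(0.248·0.0410) = 394 rad/s.

ω_n ≈ 394 rad/s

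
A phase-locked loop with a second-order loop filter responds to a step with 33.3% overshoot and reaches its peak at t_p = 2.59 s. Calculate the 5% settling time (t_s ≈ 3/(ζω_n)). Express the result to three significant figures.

t_s ≈ 7.07 s

ζ from %OS: ζ = |ln 0.333|/√(π²+ln²0.333) = 0.330.
From t_p = π/ω_d, ω_d = π/2.59 = 1.21 rad/s, so ω_n = ω_d/√(1−ζ²) = 1.29 rad/s.
t_s ≈ 3/(ζω_n) = 3/(0.330·1.29) = 7.07 s.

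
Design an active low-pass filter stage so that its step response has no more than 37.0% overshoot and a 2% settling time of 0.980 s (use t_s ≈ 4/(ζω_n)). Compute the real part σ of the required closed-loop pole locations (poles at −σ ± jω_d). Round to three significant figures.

σ ≈ 4.08

The settling-time spec alone fixes σ = ζω_n = 4/t_s = 4/0.980 = 4.08.
(Overshoot then fixes ζ = 0.302 and hence ω_d = σ·√(1−ζ²)/ζ = 12.9 rad/s.)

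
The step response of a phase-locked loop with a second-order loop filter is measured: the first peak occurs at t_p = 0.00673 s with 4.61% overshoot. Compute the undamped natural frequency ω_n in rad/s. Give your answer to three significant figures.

ω_n ≈ 653 rad/s

From the overshoot, ζ = −ln(OS)/√(π²+ln²(OS)) = 0.700.
t_p = π/ω_d ⇒ ω_d = 467 rad/s; then ω_n = ω_d/√(1−ζ²) = 653 rad/s.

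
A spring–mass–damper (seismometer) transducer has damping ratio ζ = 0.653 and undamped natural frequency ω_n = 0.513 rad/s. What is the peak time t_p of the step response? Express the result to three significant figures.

t_p ≈ 8.09 s

The damped frequency is ω_d = ω_n√(1−ζ²) = 0.513·√(1−0.426) = 0.389 rad/s.
Peak time t_p = π/ω_d = π/0.389 = 8.09 s.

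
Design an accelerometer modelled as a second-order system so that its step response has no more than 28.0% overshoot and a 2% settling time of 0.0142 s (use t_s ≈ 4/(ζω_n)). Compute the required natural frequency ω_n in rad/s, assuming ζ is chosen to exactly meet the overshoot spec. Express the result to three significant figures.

ζ = −ln(OS)/√(π² + (ln OS)²). With OS = 0.280, ln OS = −1.273 and ζ = 1.273/3.390 = 0.376.
From t_s ≈ 4/(ζω_n): ω_n = 4/(ζ·t_s) = 4/(0.376·0.0142) = 750 rad/s.

ω_n ≈ 750 rad/s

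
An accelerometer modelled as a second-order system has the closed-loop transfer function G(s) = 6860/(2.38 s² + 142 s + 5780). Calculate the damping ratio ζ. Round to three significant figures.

Dividing through by 2.38: denominator becomes s² + 59.66 s + 2429.
So ω_n = √2429 = 49.3 rad/s and ζ = 59.66/(2·49.3) = 0.605.

ζ ≈ 0.605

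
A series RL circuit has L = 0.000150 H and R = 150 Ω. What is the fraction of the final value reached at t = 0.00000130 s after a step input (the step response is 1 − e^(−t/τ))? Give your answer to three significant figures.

τ = L/R = 0.000150/150 = 0.00000100 s.
y(t)/y_∞ = 1 − e^(−t/τ) = 1 − e^(−0.00000130/0.00000100) = 1 − e^(−1.30) = 0.727.

y/y_∞ ≈ 0.727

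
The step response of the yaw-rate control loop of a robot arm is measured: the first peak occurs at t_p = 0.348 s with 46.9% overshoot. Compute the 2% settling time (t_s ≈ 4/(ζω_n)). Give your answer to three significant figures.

ζ from %OS: ζ = |ln 0.469|/√(π²+ln²0.469) = 0.234.
From t_p = π/ω_d, ω_d = π/0.348 = 9.03 rad/s, so ω_n = ω_d/√(1−ζ²) = 9.29 rad/s.
t_s ≈ 4/(ζω_n) = 4/(0.234·9.29) = 1.84 s.

t_s ≈ 1.84 s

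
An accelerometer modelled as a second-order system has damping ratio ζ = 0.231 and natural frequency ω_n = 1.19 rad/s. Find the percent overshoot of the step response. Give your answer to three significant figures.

For an underdamped second-order system, %OS = 100·exp(−πζ/√(1−ζ²)).
πζ/√(1−ζ²) = π·0.231/√(1−0.0534) = 0.7459, so %OS = 100·e^(−0.7459) = 47.4%.

%OS ≈ 47.4%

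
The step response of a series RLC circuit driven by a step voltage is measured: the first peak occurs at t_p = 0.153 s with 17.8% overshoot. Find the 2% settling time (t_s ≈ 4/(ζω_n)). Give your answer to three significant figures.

ζ from %OS: ζ = |ln 0.178|/√(π²+ln²0.178) = 0.482.
t_p = π/ω_d ⇒ ω_d = 20.5 rad/s; then ω_n = ω_d/√(1−ζ²) = 23.4 rad/s.
t_s ≈ 4/(ζω_n) = 4/(0.482·23.4) = 0.355 s.

t_s ≈ 0.355 s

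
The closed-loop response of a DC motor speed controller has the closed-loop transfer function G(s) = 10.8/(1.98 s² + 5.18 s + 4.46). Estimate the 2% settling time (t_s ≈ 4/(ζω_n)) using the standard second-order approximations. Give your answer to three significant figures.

t_s ≈ 3.06 s

Dividing through by 1.98: denominator becomes s² + 2.616 s + 2.253.
So ω_n = √2.253 = 1.50 rad/s and ζ = 2.616/(2·1.50) = 0.872.
t_s ≈ 4/(ζω_n) = 3.06 s.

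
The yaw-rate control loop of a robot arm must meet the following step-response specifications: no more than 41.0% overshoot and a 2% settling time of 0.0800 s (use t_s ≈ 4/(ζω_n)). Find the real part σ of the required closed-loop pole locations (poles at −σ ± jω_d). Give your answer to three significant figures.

The settling-time spec alone fixes σ = ζω_n = 4/t_s = 4/0.0800 = 50.0.
(Overshoot then fixes ζ = 0.273 and hence ω_d = σ·√(1−ζ²)/ζ = 176 rad/s.)

σ ≈ 50.0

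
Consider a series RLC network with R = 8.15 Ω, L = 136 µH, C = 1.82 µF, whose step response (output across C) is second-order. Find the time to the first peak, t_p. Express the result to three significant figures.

For a series RLC circuit (capacitor voltage as output), ω_n = 1/√(LC) = 1/√(136 µH · 1.82 µF) = 63600 rad/s.
ζ = (R/2)·√(C/L) = (8.15/2)·√(1.82 µF/136 µH) = 0.471.
The damped frequency ω_d = ω_n√(1−ζ²) = 56100 rad/s. t_p = π/ω_d = 0.0000560 s.

t_p ≈ 0.0000560 s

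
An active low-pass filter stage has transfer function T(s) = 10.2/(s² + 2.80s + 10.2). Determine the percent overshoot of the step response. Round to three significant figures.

Comparing the denominator to s² + 2ζω_n s + ω_n²: ω_n = √10.2 = 3.19 rad/s, and 2ζω_n = 2.80 so ζ = 2.80/(2·3.19) = 0.438.
Overshoot: exp(−π·0.438/√(1−0.438²)) = 0.216, i.e. 21.6%.

%OS ≈ 21.6%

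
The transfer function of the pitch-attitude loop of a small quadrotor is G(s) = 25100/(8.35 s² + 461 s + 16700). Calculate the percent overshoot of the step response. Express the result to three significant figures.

Dividing through by 8.35: denominator becomes s² + 55.21 s + 2000.
So ω_n = √2000 = 44.7 rad/s and ζ = 55.21/(2·44.7) = 0.617.
%OS = 100 e^{−πζ/√(1−ζ²)} with ζ = 0.617 gives 8.50%.

%OS ≈ 8.50%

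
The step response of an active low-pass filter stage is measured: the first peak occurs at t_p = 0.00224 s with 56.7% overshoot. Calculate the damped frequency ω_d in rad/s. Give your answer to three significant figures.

ω_d ≈ 1400 rad/s

t_p = π/ω_d, so ω_d = π/0.00224 = 1400 rad/s.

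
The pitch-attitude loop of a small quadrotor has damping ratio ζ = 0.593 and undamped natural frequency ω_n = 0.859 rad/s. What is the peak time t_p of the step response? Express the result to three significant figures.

The damped frequency is ω_d = ω_n√(1−ζ²) = 0.859·√(1−0.352) = 0.692 rad/s.
Peak time t_p = π/ω_d = π/0.692 = 4.54 s.

t_p ≈ 4.54 s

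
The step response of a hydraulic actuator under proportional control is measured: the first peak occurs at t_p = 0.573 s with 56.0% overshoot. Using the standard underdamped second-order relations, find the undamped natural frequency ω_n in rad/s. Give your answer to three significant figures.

ω_n ≈ 5.58 rad/s

ζ from %OS: ζ = |ln 0.560|/√(π²+ln²0.560) = 0.181.
t_p = π/ω_d ⇒ ω_d = 5.48 rad/s; then ω_n = ω_d/√(1−ζ²) = 5.58 rad/s.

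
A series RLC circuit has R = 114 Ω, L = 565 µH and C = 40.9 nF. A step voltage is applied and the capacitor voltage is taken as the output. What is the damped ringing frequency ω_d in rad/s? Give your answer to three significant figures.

For a series RLC circuit (capacitor voltage as output), ω_n = 1/√(LC) = 1/√(565 µH · 40.9 nF) = 208000 rad/s.
ζ = (R/2)·√(C/L) = (114/2)·√(40.9 nF/565 µH) = 0.485.
ω_d = 208000·√(1 − 0.485²) = 182000 rad/s.

ω_d ≈ 182000 rad/s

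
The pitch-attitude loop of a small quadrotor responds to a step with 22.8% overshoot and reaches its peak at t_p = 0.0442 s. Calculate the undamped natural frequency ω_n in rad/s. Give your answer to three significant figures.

ω_n ≈ 78.6 rad/s

The overshoot fixes ζ = −ln(OS)/√(π²+ln²(OS)) = 0.426.
t_p = π/ω_d ⇒ ω_d = 71.1 rad/s; then ω_n = ω_d/√(1−ζ²) = 78.6 rad/s.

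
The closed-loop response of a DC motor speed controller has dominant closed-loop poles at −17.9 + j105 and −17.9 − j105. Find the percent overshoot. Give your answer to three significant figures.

%OS ≈ 58.5%

The poles are at −σ ± jω_d with σ = 17.9 and ω_d = 105, so ω_n = √(σ²+ω_d²) = 107 rad/s and ζ = σ/ω_n = 0.168.
%OS = 100 e^{−πζ/√(1−ζ²)} with ζ = 0.168 gives 58.5%.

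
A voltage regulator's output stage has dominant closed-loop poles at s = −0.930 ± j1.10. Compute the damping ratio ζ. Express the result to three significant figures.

|pole| = ω_n = √(0.930² + 1.10²) = 1.44 rad/s; ζ = cos θ = σ/ω_n = 0.646.

ζ ≈ 0.646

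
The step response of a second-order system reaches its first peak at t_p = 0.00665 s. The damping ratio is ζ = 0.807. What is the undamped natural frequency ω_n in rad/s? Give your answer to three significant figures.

ω_n ≈ 800 rad/s

Peak time t_p = π/ω_d, so ω_d = π/t_p = π/0.00665 = 472 rad/s.
ω_n = ω_d/√(1−ζ²) = 472/√0.349 = 800 rad/s.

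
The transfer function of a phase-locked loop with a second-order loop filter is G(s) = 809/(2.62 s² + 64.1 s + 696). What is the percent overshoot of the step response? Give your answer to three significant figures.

%OS ≈ 2.82%

Dividing through by 2.62: denominator becomes s² + 24.47 s + 265.6.
So ω_n = √265.6 = 16.3 rad/s and ζ = 24.47/(2·16.3) = 0.751.
%OS = 100 e^{−πζ/√(1−ζ²)} with ζ = 0.751 gives 2.82%.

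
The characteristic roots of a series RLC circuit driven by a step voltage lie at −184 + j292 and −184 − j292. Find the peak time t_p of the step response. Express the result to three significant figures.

t_p ≈ 0.0108 s

t_p = π/ω_d with ω_d = 292 (the imaginary part), so t_p = 0.0108 s.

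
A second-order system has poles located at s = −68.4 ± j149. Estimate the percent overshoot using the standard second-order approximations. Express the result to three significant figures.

With σ = 68.4, ω_d = 149: ω_n = √(σ²+ω_d²) = 164 rad/s, ζ = σ/ω_n = 0.417.
Overshoot: exp(−π·0.417/√(1−0.417²)) = 0.236, i.e. 23.6%.

%OS ≈ 23.6%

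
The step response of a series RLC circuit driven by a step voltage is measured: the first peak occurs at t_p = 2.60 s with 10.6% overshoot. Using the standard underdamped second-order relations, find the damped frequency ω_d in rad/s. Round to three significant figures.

ω_d ≈ 1.21 rad/s

t_p = π/ω_d, so ω_d = π/2.60 = 1.21 rad/s.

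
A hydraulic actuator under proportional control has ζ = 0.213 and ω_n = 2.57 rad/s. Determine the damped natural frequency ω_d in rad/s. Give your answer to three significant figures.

ω_d = ω_n√(1−ζ²) = 2.57·√0.955 = 2.51 rad/s.

ω_d ≈ 2.51 rad/s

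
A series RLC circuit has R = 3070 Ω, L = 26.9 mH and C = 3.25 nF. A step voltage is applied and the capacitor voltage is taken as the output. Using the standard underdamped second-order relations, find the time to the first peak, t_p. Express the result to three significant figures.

For a series RLC circuit (capacitor voltage as output), ω_n = 1/√(LC) = 1/√(26.9 mH · 3.25 nF) = 107000 rad/s.
ζ = (R/2)·√(C/L) = (3070/2)·√(3.25 nF/26.9 mH) = 0.534.
The damped frequency ω_d = ω_n√(1−ζ²) = 90500 rad/s. t_p = π/ω_d = 0.0000347 s.

t_p ≈ 0.0000347 s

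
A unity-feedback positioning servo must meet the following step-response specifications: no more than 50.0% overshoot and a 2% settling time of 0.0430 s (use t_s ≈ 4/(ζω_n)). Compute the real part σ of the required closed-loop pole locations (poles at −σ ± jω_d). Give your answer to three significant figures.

σ ≈ 93.0

The settling-time spec alone fixes σ = ζω_n = 4/t_s = 4/0.0430 = 93.0.
(Overshoot then fixes ζ = 0.215 and hence ω_d = σ·√(1−ζ²)/ζ = 422 rad/s.)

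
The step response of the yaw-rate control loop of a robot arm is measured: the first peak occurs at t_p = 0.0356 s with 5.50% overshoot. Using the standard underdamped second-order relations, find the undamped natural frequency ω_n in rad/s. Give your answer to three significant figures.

ω_n ≈ 120 rad/s

The overshoot fixes ζ = −ln(OS)/√(π²+ln²(OS)) = 0.678.
From t_p = π/ω_d, ω_d = π/0.0356 = 88.2 rad/s, so ω_n = ω_d/√(1−ζ²) = 120 rad/s.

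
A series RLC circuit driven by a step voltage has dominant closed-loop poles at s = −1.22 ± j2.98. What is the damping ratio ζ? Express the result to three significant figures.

The poles are at −σ ± jω_d with σ = 1.22 and ω_d = 2.98, so ω_n = √(σ²+ω_d²) = 3.22 rad/s and ζ = σ/ω_n = 0.379.

ζ ≈ 0.379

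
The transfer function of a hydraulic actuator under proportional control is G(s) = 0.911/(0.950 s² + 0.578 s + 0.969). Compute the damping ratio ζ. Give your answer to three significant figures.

Dividing through by 0.950: denominator becomes s² + 0.6084 s + 1.020.
So ω_n = √1.020 = 1.01 rad/s and ζ = 0.6084/(2·1.01) = 0.301.

ζ ≈ 0.301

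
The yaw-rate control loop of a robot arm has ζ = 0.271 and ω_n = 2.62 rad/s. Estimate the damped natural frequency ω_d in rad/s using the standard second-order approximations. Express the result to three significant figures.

ω_d ≈ 2.52 rad/s

ω_d = ω_n√(1−ζ²) = 2.62·√0.927 = 2.52 rad/s.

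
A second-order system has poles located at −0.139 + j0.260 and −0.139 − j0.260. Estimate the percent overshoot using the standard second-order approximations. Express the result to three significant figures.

The poles are at −σ ± jω_d with σ = 0.139 and ω_d = 0.260, so ω_n = √(σ²+ω_d²) = 0.295 rad/s and ζ = σ/ω_n = 0.471.
Overshoot: exp(−π·0.471/√(1−0.471²)) = 0.186, i.e. 18.6%.

%OS ≈ 18.6%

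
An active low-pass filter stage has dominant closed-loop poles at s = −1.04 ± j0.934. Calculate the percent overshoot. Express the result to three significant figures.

|pole| = ω_n = √(1.04² + 0.934²) = 1.40 rad/s; ζ = cos θ = σ/ω_n = 0.744.
%OS = 100·exp(−πζ/√(1−ζ²)) = 3.03%.

%OS ≈ 3.03%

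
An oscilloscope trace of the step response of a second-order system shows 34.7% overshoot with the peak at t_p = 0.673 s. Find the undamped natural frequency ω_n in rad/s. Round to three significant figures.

The overshoot fixes ζ = −ln(OS)/√(π²+ln²(OS)) = 0.319.
From t_p = π/ω_d, ω_d = π/0.673 = 4.67 rad/s, so ω_n = ω_d/√(1−ζ²) = 4.93 rad/s.

ω_n ≈ 4.93 rad/s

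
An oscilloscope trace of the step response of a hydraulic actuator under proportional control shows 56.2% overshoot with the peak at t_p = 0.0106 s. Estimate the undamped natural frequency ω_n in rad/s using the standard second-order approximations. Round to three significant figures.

ω_n ≈ 301 rad/s

From the overshoot, ζ = −ln(OS)/√(π²+ln²(OS)) = 0.180.
t_p = π/ω_d ⇒ ω_d = 296 rad/s; then ω_n = ω_d/√(1−ζ²) = 301 rad/s.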